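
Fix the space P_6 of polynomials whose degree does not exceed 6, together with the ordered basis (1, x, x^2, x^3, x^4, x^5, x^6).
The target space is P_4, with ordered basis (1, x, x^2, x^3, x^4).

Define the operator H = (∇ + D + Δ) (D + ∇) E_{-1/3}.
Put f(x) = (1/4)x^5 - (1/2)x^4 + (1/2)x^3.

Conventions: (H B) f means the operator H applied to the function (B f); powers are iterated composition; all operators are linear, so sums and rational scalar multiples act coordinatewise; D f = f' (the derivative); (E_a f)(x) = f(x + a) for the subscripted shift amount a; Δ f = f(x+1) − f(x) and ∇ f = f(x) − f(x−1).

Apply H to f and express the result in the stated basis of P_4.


E_{-1/3} f = (1/4)x^5 - (11/12)x^4 + (13/9)x^3 - (25/27)x^2 + (83/324)x - 25/972
D E_{-1/3} f = (5/4)x^4 - (11/3)x^3 + (13/3)x^2 - (50/27)x + 83/324
∇ E_{-1/3} f = (5/4)x^4 - (37/6)x^3 + (37/3)x^2 - (1199/108)x + 1229/324
(D + ∇) E_{-1/3} f = (5/2)x^4 - (59/6)x^3 + (50/3)x^2 - (1399/108)x + 328/81
∇ ((D + ∇) E_{-1/3}) f = 10x^3 - (89/2)x^2 + (437/6)x - 4531/108
D ((D + ∇) E_{-1/3}) f = 10x^3 - (59/2)x^2 + (100/3)x - 1399/108
Δ ((D + ∇) E_{-1/3}) f = 10x^3 - (29/2)x^2 + (83/6)x - 391/108
(∇ + D + Δ) ((D + ∇) E_{-1/3}) f = 30x^3 - (177/2)x^2 + 120x - 2107/36

g(x) = 30x^3 - (177/2)x^2 + 120x - 2107/36


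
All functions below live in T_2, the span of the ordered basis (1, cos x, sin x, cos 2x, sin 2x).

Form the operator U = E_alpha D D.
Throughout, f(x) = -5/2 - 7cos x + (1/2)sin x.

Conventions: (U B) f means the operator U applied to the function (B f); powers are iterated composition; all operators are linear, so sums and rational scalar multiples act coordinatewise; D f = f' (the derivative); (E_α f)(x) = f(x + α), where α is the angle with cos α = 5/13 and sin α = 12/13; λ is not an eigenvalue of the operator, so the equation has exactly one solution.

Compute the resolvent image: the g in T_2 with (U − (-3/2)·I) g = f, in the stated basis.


the image equals g(x) = -5/3 - (382/109)cos x + (365/109)sin x

write g with unknown coordinates in the stated basis and equate coefficients in (U − (-3/2)·I) g = f
solving from the highest basis element down gives g = -5/3 - (382/109)cos x + (365/109)sin x
check: U g = -(190/109)cos x - (493/109)sin x
so U g − (-3/2)·g = -5/2 - 7cos x + (1/2)sin x = f ✓


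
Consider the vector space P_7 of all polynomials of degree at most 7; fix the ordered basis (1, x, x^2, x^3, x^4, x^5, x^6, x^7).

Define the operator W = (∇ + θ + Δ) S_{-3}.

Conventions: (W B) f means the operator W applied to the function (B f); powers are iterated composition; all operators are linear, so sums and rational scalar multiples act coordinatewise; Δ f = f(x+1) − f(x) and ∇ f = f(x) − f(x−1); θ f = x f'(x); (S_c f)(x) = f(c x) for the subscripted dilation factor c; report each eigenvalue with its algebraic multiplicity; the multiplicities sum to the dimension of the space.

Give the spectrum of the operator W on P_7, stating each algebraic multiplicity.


image of 1: 0
image of x: -3x - 6
image of x^2: 18x^2 + 36x
image of x^3: -81x^3 - 162x^2 - 54
image of x^4: 324x^4 + 648x^3 + 648x
image of x^5: -1215x^5 - 2430x^4 - 4860x^2 - 486
image of x^6: 4374x^6 + 8748x^5 + 29160x^3 + 8748x
image of x^7: -15309x^7 - 30618x^6 - 153090x^4 - 91854x^2 - 4374
the matrix is upper triangular; its diagonal is (0, -3, 18, -81, 324, -1215, 4374, -15309)
for a triangular matrix the eigenvalues are the diagonal entries, with algebraic multiplicity their repetition count

λ = -15309 (multiplicity 1), λ = -1215 (multiplicity 1), λ = -81 (multiplicity 1), λ = -3 (multiplicity 1), λ = 0 (multiplicity 1), λ = 18 (multiplicity 1), λ = 324 (multiplicity 1), λ = 4374 (multiplicity 1)


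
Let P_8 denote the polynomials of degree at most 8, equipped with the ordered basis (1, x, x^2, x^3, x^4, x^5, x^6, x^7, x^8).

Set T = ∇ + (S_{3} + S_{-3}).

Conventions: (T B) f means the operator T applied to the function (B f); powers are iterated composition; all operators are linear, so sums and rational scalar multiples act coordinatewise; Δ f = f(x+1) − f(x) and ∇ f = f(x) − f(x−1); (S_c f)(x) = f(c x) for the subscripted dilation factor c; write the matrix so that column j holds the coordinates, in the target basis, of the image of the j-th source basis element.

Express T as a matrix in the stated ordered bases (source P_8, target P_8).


the matrix is [[2, 1, -1, 1, -1, 1, -1, 1, -1]; [0, 0, 2, -3, 4, -5, 6, -7, 8]; [0, 0, 18, 3, -6, 10, -15, 21, -28]; [0, 0, 0, 0, 4, -10, 20, -35, 56]; [0, 0, 0, 0, 162, 5, -15, 35, -70]; [0, 0, 0, 0, 0, 0, 6, -21, 56]; [0, 0, 0, 0, 0, 0, 1458, 7, -28]; [0, 0, 0, 0, 0, 0, 0, 0, 8]; [0, 0, 0, 0, 0, 0, 0, 0, 13122]] (rows listed top to bottom)

image of 1: 2
image of x: 1
image of x^2: 18x^2 + 2x - 1
image of x^3: 3x^2 - 3x + 1
image of x^4: 162x^4 + 4x^3 - 6x^2 + 4x - 1
image of x^5: 5x^4 - 10x^3 + 10x^2 - 5x + 1
image of x^6: 1458x^6 + 6x^5 - 15x^4 + 20x^3 - 15x^2 + 6x - 1
image of x^7: 7x^6 - 21x^5 + 35x^4 - 35x^3 + 21x^2 - 7x + 1
image of x^8: 13122x^8 + 8x^7 - 28x^6 + 56x^5 - 70x^4 + 56x^3 - 28x^2 + 8x - 1
each image's coordinates form column j of the matrix


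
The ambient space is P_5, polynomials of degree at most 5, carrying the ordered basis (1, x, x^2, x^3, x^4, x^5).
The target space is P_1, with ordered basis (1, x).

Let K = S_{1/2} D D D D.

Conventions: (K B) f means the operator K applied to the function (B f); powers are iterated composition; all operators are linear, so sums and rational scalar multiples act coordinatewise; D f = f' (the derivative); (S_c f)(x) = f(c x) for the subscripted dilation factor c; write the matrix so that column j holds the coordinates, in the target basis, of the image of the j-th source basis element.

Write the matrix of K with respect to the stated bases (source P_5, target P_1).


image of 1: 0
image of x: 0
image of x^2: 0
image of x^3: 0
image of x^4: 24
image of x^5: 60x
each image's coordinates form column j of the matrix

the matrix is [[0, 0, 0, 0, 24, 0]; [0, 0, 0, 0, 0, 60]] (rows listed top to bottom)


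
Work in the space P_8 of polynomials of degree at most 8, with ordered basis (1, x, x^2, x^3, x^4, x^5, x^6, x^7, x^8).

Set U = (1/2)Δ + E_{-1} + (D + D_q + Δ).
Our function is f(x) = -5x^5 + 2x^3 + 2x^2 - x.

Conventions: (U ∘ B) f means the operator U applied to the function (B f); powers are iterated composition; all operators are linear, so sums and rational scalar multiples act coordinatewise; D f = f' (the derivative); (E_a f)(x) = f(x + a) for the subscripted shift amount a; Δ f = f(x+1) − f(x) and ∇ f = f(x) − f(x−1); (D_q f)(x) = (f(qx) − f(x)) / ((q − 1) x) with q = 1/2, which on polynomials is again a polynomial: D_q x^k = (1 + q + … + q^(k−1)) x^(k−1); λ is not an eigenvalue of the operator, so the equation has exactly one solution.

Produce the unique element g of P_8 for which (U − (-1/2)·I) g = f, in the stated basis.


the image equals g(x) = -(10/3)x^5 + (755/36)x^4 - (7663/144)x^3 + (21127/864)x^2 + (165773/864)x - 162707/432

write g with unknown coordinates in the stated basis and equate coefficients in (U − (-1/2)·I) g = f
solving from the highest basis element down gives g = -(10/3)x^5 + (755/36)x^4 - (7663/144)x^3 + (21127/864)x^2 + (165773/864)x - 162707/432
check: U g = -(10/3)x^5 - (755/72)x^4 + (8239/288)x^3 - (17671/1728)x^2 - (167501/1728)x + 162707/864
so U g − (-1/2)·g = -5x^5 + 2x^3 + 2x^2 - x = f ✓


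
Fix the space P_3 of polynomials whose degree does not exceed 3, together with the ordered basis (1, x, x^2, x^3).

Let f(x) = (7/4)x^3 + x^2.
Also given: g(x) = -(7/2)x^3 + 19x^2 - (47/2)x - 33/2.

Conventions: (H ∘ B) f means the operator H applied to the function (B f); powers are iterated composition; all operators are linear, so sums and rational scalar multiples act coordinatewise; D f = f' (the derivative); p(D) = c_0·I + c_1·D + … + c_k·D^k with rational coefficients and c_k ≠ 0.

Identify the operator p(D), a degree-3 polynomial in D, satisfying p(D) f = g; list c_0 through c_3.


D^0 f = (7/4)x^3 + x^2
D^1 f = (21/4)x^2 + 2x
D^2 f = (21/2)x + 2
D^3 f = 21/2
matching coefficients of g against c_0 f + c_1 Df + … from the top degree down determines the c_i
solution: c_0 = -2, c_1 = 4, c_2 = -3, c_3 = -1

p(D) = -2·I + 4·D − 3·D^2 − D^3, i.e. c_0 = -2, c_1 = 4, c_2 = -3, c_3 = -1


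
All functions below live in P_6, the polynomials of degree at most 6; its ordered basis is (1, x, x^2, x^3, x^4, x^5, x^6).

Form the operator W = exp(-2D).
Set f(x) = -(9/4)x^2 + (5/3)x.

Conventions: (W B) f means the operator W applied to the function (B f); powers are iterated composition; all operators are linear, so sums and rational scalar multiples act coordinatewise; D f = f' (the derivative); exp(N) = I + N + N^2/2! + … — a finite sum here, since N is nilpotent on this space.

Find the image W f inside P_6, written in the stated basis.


g(x) = -(9/4)x^2 + (32/3)x - 37/3

order-1 term: 9x - 10/3
order-2 term: -9
the series for exp(-2D) f terminates at order 2
exp(-2D) f = -(9/4)x^2 + (32/3)x - 37/3


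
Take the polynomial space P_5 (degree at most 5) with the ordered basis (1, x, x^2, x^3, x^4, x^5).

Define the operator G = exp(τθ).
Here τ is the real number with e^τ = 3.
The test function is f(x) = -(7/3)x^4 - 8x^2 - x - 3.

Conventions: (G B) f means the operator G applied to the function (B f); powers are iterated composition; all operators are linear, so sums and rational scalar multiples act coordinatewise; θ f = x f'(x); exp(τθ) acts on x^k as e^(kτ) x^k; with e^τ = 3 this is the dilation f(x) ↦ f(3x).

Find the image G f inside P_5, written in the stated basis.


the image equals g(x) = -189x^4 - 72x^2 - 3x - 3

exp(τθ) x^k = e^(kτ) x^k; with e^τ = 3 this sends x^k to 3^k x^k
x ↦ 3 x
x^2 ↦ 9 x^2
x^4 ↦ 81 x^4
applying this coordinatewise to f: exp(τθ) f = -189x^4 - 72x^2 - 3x - 3


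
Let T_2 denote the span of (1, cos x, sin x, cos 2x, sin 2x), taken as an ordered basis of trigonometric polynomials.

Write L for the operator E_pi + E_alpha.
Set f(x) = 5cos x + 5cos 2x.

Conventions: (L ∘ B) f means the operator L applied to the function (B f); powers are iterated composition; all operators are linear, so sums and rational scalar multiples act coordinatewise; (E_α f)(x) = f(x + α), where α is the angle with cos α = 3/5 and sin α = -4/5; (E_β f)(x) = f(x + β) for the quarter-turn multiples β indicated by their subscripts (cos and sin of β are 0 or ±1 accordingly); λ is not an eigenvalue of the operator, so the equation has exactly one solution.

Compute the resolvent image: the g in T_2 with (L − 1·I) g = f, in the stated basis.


write g with unknown coordinates in the stated basis and equate coefficients in (L − 1·I) g = f
solving from the highest basis element down gives g = -(35/13)cos x - (20/13)sin x - (7/5)cos 2x - (24/5)sin 2x
check: L g = (30/13)cos x - (20/13)sin x + (18/5)cos 2x - (24/5)sin 2x
so L g − 1·g = 5cos x + 5cos 2x = f ✓

the image equals g(x) = -(35/13)cos x - (20/13)sin x - (7/5)cos 2x - (24/5)sin 2x


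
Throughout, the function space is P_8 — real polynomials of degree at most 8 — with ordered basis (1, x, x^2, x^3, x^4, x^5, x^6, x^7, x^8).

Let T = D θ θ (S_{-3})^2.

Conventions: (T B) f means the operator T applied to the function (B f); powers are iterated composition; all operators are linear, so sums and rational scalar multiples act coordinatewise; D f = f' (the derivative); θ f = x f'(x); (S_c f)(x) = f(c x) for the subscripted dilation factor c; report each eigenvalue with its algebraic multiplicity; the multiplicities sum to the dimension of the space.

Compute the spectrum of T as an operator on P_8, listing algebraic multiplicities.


λ = 0 (multiplicity 9)

image of 1: 0
image of x: 9
image of x^2: 648x
image of x^3: 19683x^2
image of x^4: 419904x^3
image of x^5: 7381125x^4
image of x^6: 114791256x^5
image of x^7: 1640558367x^6
image of x^8: 22039921152x^7
the matrix is upper triangular; its diagonal is (0, 0, 0, 0, 0, 0, 0, 0, 0)
for a triangular matrix the eigenvalues are the diagonal entries, with algebraic multiplicity their repetition count


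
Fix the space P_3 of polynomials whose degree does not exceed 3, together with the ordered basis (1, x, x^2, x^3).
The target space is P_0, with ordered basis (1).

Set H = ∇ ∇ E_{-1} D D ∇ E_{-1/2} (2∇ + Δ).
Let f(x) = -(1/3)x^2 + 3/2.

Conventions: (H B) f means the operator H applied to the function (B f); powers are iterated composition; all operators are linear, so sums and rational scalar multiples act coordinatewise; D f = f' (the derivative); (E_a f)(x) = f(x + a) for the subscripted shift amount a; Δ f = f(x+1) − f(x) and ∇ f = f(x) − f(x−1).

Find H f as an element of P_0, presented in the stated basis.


g(x) = 0

∇ f = -(2/3)x + 1/3
(2∇) f = -(4/3)x + 2/3
Δ f = -(2/3)x - 1/3
(2∇ + Δ) f = -2x + 1/3
E_{-1/2} (2∇ + Δ) f = -2x + 4/3
∇ E_{-1/2} (2∇ + Δ) f = -2
D (∇ E_{-1/2}) (2∇ + Δ) f = 0
D D (∇ E_{-1/2}) (2∇ + Δ) f = 0
E_{-1} D D (∇ E_{-1/2}) (2∇ + Δ) f = 0
∇ E_{-1} D D (∇ E_{-1/2}) (2∇ + Δ) f = 0
∇ (∇ E_{-1} D D ∇ E_{-1/2}) (2∇ + Δ) f = 0


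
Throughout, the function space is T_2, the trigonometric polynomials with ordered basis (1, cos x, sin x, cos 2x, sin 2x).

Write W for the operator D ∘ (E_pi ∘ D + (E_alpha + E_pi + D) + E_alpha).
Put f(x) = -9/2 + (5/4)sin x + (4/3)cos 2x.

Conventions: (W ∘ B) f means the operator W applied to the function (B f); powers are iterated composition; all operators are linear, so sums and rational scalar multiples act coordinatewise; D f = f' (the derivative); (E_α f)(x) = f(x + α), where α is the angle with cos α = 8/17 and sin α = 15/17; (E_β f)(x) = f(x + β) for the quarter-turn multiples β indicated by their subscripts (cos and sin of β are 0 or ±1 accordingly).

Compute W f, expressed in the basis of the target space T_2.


D f = (5/4)cos x - (8/3)sin 2x
E_pi D f = -(5/4)cos x - (8/3)sin 2x
E_alpha f = -9/2 + (75/68)cos x + (10/17)sin x - (644/867)cos 2x - (320/289)sin 2x
E_pi f = -9/2 - (5/4)sin x + (4/3)cos 2x
D f = (5/4)cos x - (8/3)sin 2x
(E_alpha + E_pi + D) f = -9 + (40/17)cos x - (45/68)sin x + (512/867)cos 2x - (3272/867)sin 2x
E_alpha f = -9/2 + (75/68)cos x + (10/17)sin x - (644/867)cos 2x - (320/289)sin 2x
(E_pi ∘ D + (E_alpha + E_pi + D) + E_alpha) f = -27/2 + (75/34)cos x - (5/68)sin x - (44/289)cos 2x - (6544/867)sin 2x
D (E_pi ∘ D + (E_alpha + E_pi + D) + E_alpha) f = -(5/68)cos x - (75/34)sin x - (13088/867)cos 2x + (88/289)sin 2x

the image equals g(x) = -(5/68)cos x - (75/34)sin x - (13088/867)cos 2x + (88/289)sin 2x


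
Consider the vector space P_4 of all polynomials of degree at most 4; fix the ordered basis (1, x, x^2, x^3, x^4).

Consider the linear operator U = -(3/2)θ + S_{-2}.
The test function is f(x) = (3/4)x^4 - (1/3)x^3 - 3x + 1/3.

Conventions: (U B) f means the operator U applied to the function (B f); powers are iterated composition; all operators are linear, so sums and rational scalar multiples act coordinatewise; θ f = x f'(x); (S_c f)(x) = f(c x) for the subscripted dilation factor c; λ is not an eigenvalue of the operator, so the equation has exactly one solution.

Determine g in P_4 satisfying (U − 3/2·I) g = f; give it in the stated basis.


the image equals g(x) = (3/34)x^4 + (1/42)x^3 + (3/5)x - 2/3

write g with unknown coordinates in the stated basis and equate coefficients in (U − 3/2·I) g = f
solving from the highest basis element down gives g = (3/34)x^4 + (1/42)x^3 + (3/5)x - 2/3
check: U g = (15/17)x^4 - (25/84)x^3 - (21/10)x - 2/3
so U g − 3/2·g = (3/4)x^4 - (1/3)x^3 - 3x + 1/3 = f ✓


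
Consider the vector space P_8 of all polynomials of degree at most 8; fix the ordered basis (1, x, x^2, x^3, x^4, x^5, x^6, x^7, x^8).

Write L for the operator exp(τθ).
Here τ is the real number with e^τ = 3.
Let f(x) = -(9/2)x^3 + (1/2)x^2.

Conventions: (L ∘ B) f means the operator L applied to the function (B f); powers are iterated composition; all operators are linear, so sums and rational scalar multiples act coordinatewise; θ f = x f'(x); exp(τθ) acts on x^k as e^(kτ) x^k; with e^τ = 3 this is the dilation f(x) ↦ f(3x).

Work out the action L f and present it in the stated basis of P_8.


exp(τθ) x^k = e^(kτ) x^k; with e^τ = 3 this sends x^k to 3^k x^k
x^2 ↦ 9 x^2
x^3 ↦ 27 x^3
applying this coordinatewise to f: exp(τθ) f = -(243/2)x^3 + (9/2)x^2

the result is g(x) = -(243/2)x^3 + (9/2)x^2


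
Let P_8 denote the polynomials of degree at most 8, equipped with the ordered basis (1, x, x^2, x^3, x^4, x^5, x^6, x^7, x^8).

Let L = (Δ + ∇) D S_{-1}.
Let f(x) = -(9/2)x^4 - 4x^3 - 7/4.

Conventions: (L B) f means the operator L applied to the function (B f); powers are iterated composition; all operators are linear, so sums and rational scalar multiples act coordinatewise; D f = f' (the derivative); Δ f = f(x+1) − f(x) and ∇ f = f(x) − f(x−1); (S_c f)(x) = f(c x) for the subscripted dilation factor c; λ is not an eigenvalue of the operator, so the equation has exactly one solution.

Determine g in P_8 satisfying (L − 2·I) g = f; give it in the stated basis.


the image equals g(x) = (9/4)x^4 + 2x^3 + 27x^2 - 12x + 511/8

write g with unknown coordinates in the stated basis and equate coefficients in (L − 2·I) g = f
solving from the highest basis element down gives g = (9/4)x^4 + 2x^3 + 27x^2 - 12x + 511/8
check: L g = 54x^2 - 24x + 126
so L g − 2·g = -(9/2)x^4 - 4x^3 - 7/4 = f ✓


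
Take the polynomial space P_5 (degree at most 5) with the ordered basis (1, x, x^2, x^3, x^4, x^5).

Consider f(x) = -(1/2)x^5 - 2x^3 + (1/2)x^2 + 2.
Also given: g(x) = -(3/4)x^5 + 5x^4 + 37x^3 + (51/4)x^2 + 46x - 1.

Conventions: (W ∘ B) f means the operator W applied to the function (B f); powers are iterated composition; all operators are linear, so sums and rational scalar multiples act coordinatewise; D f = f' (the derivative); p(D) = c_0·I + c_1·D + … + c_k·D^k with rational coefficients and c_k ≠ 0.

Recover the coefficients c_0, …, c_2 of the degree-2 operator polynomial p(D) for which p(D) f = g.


D^0 f = -(1/2)x^5 - 2x^3 + (1/2)x^2 + 2
D^1 f = -(5/2)x^4 - 6x^2 + x
D^2 f = -10x^3 - 12x + 1
matching coefficients of g against c_0 f + c_1 Df + … from the top degree down determines the c_i
solution: c_0 = 3/2, c_1 = -2, c_2 = -4

p(D) = (3/2)·I − 2·D − 4·D^2, i.e. c_0 = 3/2, c_1 = -2, c_2 = -4


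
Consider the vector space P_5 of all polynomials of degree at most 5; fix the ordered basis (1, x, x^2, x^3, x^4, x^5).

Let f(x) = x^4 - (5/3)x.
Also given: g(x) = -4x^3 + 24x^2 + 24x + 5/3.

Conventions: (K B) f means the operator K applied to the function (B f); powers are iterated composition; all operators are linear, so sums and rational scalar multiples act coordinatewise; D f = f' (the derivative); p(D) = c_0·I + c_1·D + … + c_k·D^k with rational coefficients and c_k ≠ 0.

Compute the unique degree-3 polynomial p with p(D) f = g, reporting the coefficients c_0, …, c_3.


D^0 f = x^4 - (5/3)x
D^1 f = 4x^3 - 5/3
D^2 f = 12x^2
D^3 f = 24x
matching coefficients of g against c_0 f + c_1 Df + … from the top degree down determines the c_i
solution: c_0 = 0, c_1 = -1, c_2 = 2, c_3 = 1

c_0 = 0, c_1 = -1, c_2 = 2, c_3 = 1


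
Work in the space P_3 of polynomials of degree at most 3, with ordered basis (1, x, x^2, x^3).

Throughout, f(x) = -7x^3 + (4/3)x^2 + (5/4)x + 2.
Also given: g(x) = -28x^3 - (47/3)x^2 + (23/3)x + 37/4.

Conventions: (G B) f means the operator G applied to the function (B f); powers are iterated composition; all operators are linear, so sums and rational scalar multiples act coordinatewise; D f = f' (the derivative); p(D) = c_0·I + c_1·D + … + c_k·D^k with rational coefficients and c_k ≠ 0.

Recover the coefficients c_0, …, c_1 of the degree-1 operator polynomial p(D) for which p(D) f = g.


D^0 f = -7x^3 + (4/3)x^2 + (5/4)x + 2
D^1 f = -21x^2 + (8/3)x + 5/4
matching coefficients of g against c_0 f + c_1 Df + … from the top degree down determines the c_i
solution: c_0 = 4, c_1 = 1

p(D) = 4·I + D, i.e. c_0 = 4, c_1 = 1


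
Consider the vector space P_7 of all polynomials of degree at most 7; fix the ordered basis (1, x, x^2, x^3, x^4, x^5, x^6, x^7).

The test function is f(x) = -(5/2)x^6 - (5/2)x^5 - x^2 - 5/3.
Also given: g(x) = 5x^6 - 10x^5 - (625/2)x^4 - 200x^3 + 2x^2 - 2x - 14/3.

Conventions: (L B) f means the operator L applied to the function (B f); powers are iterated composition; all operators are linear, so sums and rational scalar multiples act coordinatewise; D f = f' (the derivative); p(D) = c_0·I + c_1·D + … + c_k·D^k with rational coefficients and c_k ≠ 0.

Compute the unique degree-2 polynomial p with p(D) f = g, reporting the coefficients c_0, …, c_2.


p(D) = -2·I + D + 4·D^2, i.e. c_0 = -2, c_1 = 1, c_2 = 4

D^0 f = -(5/2)x^6 - (5/2)x^5 - x^2 - 5/3
D^1 f = -15x^5 - (25/2)x^4 - 2x
D^2 f = -75x^4 - 50x^3 - 2
matching coefficients of g against c_0 f + c_1 Df + … from the top degree down determines the c_i
solution: c_0 = -2, c_1 = 1, c_2 = 4


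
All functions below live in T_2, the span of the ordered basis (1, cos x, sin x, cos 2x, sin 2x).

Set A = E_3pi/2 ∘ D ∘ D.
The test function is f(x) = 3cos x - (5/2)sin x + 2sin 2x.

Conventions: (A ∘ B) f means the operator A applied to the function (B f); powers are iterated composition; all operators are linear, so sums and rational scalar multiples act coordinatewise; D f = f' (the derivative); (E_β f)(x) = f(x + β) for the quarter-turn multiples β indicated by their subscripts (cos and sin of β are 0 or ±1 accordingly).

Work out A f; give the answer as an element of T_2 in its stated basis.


the image equals g(x) = -(5/2)cos x - 3sin x + 8sin 2x

D f = -(5/2)cos x - 3sin x + 4cos 2x
D D f = -3cos x + (5/2)sin x - 8sin 2x
E_3pi/2 D D f = -(5/2)cos x - 3sin x + 8sin 2x


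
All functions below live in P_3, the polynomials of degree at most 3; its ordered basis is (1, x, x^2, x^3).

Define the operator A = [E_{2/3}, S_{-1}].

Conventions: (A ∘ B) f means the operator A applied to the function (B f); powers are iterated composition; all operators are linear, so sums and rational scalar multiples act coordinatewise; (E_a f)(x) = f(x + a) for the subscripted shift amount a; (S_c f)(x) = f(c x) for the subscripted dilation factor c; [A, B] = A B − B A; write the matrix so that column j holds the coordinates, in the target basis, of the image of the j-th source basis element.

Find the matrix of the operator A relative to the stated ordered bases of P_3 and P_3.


image of 1: 0
image of x: -4/3
image of x^2: (8/3)x
image of x^3: -4x^2 - 16/27
each image's coordinates form column j of the matrix

the matrix is [[0, -4/3, 0, -16/27]; [0, 0, 8/3, 0]; [0, 0, 0, -4]; [0, 0, 0, 0]] (rows listed top to bottom)


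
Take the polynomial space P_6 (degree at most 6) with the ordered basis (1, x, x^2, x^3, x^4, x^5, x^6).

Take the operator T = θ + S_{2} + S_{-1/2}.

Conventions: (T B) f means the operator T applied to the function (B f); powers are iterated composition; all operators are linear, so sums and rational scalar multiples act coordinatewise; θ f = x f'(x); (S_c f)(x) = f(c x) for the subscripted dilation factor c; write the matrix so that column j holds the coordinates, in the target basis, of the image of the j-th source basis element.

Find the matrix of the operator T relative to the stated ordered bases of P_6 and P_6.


the matrix is [[2, 0, 0, 0, 0, 0, 0]; [0, 5/2, 0, 0, 0, 0, 0]; [0, 0, 25/4, 0, 0, 0, 0]; [0, 0, 0, 87/8, 0, 0, 0]; [0, 0, 0, 0, 321/16, 0, 0]; [0, 0, 0, 0, 0, 1183/32, 0]; [0, 0, 0, 0, 0, 0, 4481/64]] (rows listed top to bottom)

image of 1: 2
image of x: (5/2)x
image of x^2: (25/4)x^2
image of x^3: (87/8)x^3
image of x^4: (321/16)x^4
image of x^5: (1183/32)x^5
image of x^6: (4481/64)x^6
each image's coordinates form column j of the matrix


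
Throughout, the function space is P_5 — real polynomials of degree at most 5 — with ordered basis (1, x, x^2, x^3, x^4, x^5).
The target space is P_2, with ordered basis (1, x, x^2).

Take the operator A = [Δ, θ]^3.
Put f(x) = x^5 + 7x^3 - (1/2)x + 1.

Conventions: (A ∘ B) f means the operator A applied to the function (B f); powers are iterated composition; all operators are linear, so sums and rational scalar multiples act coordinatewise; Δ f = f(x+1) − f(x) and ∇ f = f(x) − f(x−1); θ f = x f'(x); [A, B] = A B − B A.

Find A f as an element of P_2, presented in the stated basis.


g(x) = 60x^2 + 360x + 582

θ f = 5x^5 + 21x^3 - (1/2)x
Δ θ f = 25x^4 + 50x^3 + 113x^2 + 88x + 51/2
Δ f = 5x^4 + 10x^3 + 31x^2 + 26x + 15/2
θ Δ f = 20x^4 + 30x^3 + 62x^2 + 26x
[Δ, θ] f = 5x^4 + 20x^3 + 51x^2 + 62x + 51/2
θ [Δ, θ] f = 20x^4 + 60x^3 + 102x^2 + 62x
Δ θ [Δ, θ] f = 80x^3 + 300x^2 + 464x + 244
Δ [Δ, θ] f = 20x^3 + 90x^2 + 182x + 138
θ Δ [Δ, θ] f = 60x^3 + 180x^2 + 182x
[Δ, θ] [Δ, θ] f = 20x^3 + 120x^2 + 282x + 244
θ [Δ, θ] [Δ, θ] f = 60x^3 + 240x^2 + 282x
Δ θ [Δ, θ] [Δ, θ] f = 180x^2 + 660x + 582
Δ [Δ, θ] [Δ, θ] f = 60x^2 + 300x + 422
θ Δ [Δ, θ] [Δ, θ] f = 120x^2 + 300x
[Δ, θ] [Δ, θ] [Δ, θ] f = 60x^2 + 360x + 582


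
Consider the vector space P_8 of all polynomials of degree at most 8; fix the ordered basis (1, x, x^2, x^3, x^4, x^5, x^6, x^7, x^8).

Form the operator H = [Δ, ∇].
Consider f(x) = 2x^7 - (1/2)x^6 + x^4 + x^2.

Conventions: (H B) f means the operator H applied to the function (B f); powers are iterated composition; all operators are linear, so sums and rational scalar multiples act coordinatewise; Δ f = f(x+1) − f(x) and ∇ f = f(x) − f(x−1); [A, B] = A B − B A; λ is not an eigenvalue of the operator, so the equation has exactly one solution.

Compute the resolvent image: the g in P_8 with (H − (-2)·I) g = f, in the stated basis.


write g with unknown coordinates in the stated basis and equate coefficients in (H − (-2)·I) g = f
solving from the highest basis element down gives g = x^7 - (1/4)x^6 + (1/2)x^4 + (1/2)x^2
check: H g = 0
so H g − (-2)·g = 2x^7 - (1/2)x^6 + x^4 + x^2 = f ✓

the result is g(x) = x^7 - (1/4)x^6 + (1/2)x^4 + (1/2)x^2


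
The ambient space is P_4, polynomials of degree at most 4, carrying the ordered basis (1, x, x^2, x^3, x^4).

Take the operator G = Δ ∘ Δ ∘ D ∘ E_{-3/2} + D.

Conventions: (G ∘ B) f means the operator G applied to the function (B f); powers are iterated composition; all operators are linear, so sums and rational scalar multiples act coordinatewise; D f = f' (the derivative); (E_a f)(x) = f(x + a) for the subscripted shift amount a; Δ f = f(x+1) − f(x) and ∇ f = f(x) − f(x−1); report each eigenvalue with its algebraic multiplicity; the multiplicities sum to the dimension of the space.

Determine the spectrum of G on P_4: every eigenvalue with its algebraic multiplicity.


image of 1: 0
image of x: 1
image of x^2: 2x
image of x^3: 3x^2 + 6
image of x^4: 4x^3 + 24x - 12
the matrix is upper triangular; its diagonal is (0, 0, 0, 0, 0)
for a triangular matrix the eigenvalues are the diagonal entries, with algebraic multiplicity their repetition count

λ = 0 (multiplicity 5)


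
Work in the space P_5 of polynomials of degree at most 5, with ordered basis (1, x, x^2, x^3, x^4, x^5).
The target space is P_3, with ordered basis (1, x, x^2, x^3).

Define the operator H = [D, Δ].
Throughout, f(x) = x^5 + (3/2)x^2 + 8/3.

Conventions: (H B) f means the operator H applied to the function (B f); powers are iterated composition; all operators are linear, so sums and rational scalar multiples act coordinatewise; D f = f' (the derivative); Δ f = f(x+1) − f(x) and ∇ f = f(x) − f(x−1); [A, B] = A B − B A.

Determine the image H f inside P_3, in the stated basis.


the image equals g(x) = 0

Δ f = 5x^4 + 10x^3 + 10x^2 + 8x + 5/2
D Δ f = 20x^3 + 30x^2 + 20x + 8
D f = 5x^4 + 3x
Δ D f = 20x^3 + 30x^2 + 20x + 8
[D, Δ] f = 0


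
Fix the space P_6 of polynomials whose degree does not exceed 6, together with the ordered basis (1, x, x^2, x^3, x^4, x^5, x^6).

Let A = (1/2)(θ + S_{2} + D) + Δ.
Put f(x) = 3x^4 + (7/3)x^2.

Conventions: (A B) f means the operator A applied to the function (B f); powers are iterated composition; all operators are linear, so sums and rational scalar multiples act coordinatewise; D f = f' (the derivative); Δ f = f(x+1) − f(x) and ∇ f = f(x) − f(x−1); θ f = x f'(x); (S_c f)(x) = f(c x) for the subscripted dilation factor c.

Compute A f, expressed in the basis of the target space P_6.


g(x) = 30x^4 + 18x^3 + 25x^2 + 19x + 16/3

θ f = 12x^4 + (14/3)x^2
S_{2} f = 48x^4 + (28/3)x^2
D f = 12x^3 + (14/3)x
(θ + S_{2} + D) f = 60x^4 + 12x^3 + 14x^2 + (14/3)x
((1/2)(θ + S_{2} + D)) f = 30x^4 + 6x^3 + 7x^2 + (7/3)x
Δ f = 12x^3 + 18x^2 + (50/3)x + 16/3
((1/2)(θ + S_{2} + D) + Δ) f = 30x^4 + 18x^3 + 25x^2 + 19x + 16/3


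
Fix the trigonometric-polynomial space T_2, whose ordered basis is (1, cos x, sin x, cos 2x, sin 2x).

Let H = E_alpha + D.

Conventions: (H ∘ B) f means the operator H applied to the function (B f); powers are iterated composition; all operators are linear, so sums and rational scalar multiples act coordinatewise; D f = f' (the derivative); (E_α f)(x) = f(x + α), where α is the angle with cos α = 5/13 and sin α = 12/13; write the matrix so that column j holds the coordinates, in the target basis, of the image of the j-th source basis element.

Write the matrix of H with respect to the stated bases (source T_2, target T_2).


image of 1: 1
image of cos x: (5/13)cos x - (25/13)sin x
image of sin x: (25/13)cos x + (5/13)sin x
image of cos 2x: -(119/169)cos 2x - (458/169)sin 2x
image of sin 2x: (458/169)cos 2x - (119/169)sin 2x
each image's coordinates form column j of the matrix

the matrix is [[1, 0, 0, 0, 0]; [0, 5/13, 25/13, 0, 0]; [0, -25/13, 5/13, 0, 0]; [0, 0, 0, -119/169, 458/169]; [0, 0, 0, -458/169, -119/169]] (rows listed top to bottom)


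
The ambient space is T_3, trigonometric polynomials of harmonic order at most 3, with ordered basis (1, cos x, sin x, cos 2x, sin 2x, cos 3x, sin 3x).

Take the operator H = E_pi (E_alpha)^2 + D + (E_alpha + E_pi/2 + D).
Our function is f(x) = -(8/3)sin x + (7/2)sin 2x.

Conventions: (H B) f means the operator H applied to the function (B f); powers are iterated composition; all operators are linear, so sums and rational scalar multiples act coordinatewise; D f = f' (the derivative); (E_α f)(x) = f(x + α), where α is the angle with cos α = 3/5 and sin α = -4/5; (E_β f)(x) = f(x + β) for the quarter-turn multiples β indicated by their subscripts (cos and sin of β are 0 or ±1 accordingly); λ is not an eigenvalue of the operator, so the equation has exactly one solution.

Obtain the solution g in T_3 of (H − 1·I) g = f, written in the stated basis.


write g with unknown coordinates in the stated basis and equate coefficients in (H − 1·I) g = f
solving from the highest basis element down gives g = (316/375)cos x + (4/125)sin x - (3913/7048)cos 2x - (427/881)sin 2x
check: H g = (316/375)cos x - (988/375)sin x - (3913/7048)cos 2x + (5313/1762)sin 2x
so H g − 1·g = -(8/3)sin x + (7/2)sin 2x = f ✓

the image equals g(x) = (316/375)cos x + (4/125)sin x - (3913/7048)cos 2x - (427/881)sin 2x


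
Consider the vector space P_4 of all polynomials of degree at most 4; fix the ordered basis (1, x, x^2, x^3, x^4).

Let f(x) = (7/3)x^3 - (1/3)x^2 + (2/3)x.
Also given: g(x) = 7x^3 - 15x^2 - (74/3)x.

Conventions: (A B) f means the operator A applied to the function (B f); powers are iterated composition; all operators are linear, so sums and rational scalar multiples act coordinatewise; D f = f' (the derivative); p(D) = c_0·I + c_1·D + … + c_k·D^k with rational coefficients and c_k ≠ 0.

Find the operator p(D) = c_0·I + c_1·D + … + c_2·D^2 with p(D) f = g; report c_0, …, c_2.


c_0 = 3, c_1 = -2, c_2 = -2

D^0 f = (7/3)x^3 - (1/3)x^2 + (2/3)x
D^1 f = 7x^2 - (2/3)x + 2/3
D^2 f = 14x - 2/3
matching coefficients of g against c_0 f + c_1 Df + … from the top degree down determines the c_i
solution: c_0 = 3, c_1 = -2, c_2 = -2


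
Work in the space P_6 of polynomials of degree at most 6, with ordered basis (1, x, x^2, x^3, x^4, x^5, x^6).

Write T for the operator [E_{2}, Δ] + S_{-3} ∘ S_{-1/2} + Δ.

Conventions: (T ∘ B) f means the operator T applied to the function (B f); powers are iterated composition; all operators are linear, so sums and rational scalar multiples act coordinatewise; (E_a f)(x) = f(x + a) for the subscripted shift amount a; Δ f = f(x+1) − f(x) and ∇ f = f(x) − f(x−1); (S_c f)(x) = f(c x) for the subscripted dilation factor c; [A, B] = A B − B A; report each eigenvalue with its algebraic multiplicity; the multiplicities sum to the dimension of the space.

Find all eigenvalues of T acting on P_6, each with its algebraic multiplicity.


λ = 1 (multiplicity 1), λ = 3/2 (multiplicity 1), λ = 9/4 (multiplicity 1), λ = 27/8 (multiplicity 1), λ = 81/16 (multiplicity 1), λ = 243/32 (multiplicity 1), λ = 729/64 (multiplicity 1)

image of 1: 1
image of x: (3/2)x + 1
image of x^2: (9/4)x^2 + 2x + 1
image of x^3: (27/8)x^3 + 3x^2 + 3x + 1
image of x^4: (81/16)x^4 + 4x^3 + 6x^2 + 4x + 1
image of x^5: (243/32)x^5 + 5x^4 + 10x^3 + 10x^2 + 5x + 1
image of x^6: (729/64)x^6 + 6x^5 + 15x^4 + 20x^3 + 15x^2 + 6x + 1
the matrix is upper triangular; its diagonal is (1, 3/2, 9/4, 27/8, 81/16, 243/32, 729/64)
for a triangular matrix the eigenvalues are the diagonal entries, with algebraic multiplicity their repetition count


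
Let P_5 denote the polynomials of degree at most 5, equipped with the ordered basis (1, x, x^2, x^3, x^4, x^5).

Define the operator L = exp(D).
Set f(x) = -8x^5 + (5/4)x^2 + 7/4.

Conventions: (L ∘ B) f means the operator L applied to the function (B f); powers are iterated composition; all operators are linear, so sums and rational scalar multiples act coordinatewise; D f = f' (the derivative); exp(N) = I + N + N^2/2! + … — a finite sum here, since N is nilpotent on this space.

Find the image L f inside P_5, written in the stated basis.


the image equals g(x) = -8x^5 - 40x^4 - 80x^3 - (315/4)x^2 - (75/2)x - 5

order-1 term: -40x^4 + (5/2)x
order-2 term: -80x^3 + 5/4
order-3 term: -80x^2
order-4 term: -40x
order-5 term: -8
the series for exp(D) f terminates at order 5
exp(D) f = -8x^5 - 40x^4 - 80x^3 - (315/4)x^2 - (75/2)x - 5


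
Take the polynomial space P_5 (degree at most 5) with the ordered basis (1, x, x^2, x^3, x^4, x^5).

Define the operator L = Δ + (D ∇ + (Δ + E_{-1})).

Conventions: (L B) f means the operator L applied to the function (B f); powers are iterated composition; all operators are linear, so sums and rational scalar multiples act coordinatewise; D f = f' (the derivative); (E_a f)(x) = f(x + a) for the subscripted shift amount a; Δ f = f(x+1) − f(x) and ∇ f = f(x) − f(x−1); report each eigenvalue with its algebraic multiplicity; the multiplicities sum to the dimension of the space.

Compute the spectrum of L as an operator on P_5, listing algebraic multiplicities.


image of 1: 1
image of x: x + 1
image of x^2: x^2 + 2x + 5
image of x^3: x^3 + 3x^2 + 15x - 2
image of x^4: x^4 + 4x^3 + 30x^2 - 8x + 7
image of x^5: x^5 + 5x^4 + 50x^3 - 20x^2 + 35x - 4
the matrix is upper triangular; its diagonal is (1, 1, 1, 1, 1, 1)
for a triangular matrix the eigenvalues are the diagonal entries, with algebraic multiplicity their repetition count

λ = 1 (multiplicity 6)


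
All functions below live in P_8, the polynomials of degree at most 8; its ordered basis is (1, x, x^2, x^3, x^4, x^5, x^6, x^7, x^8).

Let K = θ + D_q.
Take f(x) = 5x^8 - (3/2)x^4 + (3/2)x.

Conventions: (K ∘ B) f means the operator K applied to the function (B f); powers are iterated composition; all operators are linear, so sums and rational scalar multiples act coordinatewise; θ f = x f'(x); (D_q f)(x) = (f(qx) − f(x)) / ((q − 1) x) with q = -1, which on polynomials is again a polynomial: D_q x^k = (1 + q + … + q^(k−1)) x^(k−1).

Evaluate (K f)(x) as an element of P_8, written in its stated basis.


the result is g(x) = 40x^8 - 6x^4 + (3/2)x + 3/2

θ f = 40x^8 - 6x^4 + (3/2)x
D_q f = 3/2
(θ + D_q) f = 40x^8 - 6x^4 + (3/2)x + 3/2


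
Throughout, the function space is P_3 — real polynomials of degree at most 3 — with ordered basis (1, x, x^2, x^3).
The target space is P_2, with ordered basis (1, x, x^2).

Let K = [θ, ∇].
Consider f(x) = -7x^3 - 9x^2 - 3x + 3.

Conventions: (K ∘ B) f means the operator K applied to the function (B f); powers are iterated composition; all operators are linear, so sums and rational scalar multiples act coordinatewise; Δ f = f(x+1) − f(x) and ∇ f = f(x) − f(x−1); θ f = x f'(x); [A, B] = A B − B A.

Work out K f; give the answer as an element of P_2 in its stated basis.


∇ f = -21x^2 + 3x - 1
θ ∇ f = -42x^2 + 3x
θ f = -21x^3 - 18x^2 - 3x
∇ θ f = -63x^2 + 27x - 6
[θ, ∇] f = 21x^2 - 24x + 6

g(x) = 21x^2 - 24x + 6


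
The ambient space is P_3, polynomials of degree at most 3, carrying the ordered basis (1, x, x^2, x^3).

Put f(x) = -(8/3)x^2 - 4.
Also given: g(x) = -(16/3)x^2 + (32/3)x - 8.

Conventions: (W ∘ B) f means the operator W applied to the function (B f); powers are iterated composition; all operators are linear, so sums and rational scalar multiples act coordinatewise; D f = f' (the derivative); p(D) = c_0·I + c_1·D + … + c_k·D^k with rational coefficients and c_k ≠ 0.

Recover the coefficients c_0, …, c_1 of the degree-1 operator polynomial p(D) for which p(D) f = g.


D^0 f = -(8/3)x^2 - 4
D^1 f = -(16/3)x
matching coefficients of g against c_0 f + c_1 Df + … from the top degree down determines the c_i
solution: c_0 = 2, c_1 = -2

p(D) = 2·I − 2·D, i.e. c_0 = 2, c_1 = -2


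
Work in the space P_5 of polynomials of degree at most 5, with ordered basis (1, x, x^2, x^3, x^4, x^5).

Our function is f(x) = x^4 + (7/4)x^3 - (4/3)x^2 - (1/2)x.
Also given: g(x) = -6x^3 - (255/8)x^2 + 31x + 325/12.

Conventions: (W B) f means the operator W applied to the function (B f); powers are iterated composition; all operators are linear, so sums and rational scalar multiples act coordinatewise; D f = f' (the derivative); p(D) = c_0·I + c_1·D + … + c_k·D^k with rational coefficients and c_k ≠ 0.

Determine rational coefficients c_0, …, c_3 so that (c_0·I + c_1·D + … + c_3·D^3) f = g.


c_0 = 0, c_1 = -3/2, c_2 = -2, c_3 = 2

D^0 f = x^4 + (7/4)x^3 - (4/3)x^2 - (1/2)x
D^1 f = 4x^3 + (21/4)x^2 - (8/3)x - 1/2
D^2 f = 12x^2 + (21/2)x - 8/3
D^3 f = 24x + 21/2
matching coefficients of g against c_0 f + c_1 Df + … from the top degree down determines the c_i
solution: c_0 = 0, c_1 = -3/2, c_2 = -2, c_3 = 2


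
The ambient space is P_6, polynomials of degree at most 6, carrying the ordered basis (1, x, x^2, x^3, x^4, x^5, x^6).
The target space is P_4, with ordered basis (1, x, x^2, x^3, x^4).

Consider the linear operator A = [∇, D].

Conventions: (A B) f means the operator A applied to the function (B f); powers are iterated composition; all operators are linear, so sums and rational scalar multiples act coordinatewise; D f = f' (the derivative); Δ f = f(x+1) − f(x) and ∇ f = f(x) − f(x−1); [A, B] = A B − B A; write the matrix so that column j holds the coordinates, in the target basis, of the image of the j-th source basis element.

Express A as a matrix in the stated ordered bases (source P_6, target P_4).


image of 1: 0
image of x: 0
image of x^2: 0
image of x^3: 0
image of x^4: 0
image of x^5: 0
image of x^6: 0
each image's coordinates form column j of the matrix

the matrix is [[0, 0, 0, 0, 0, 0, 0]; [0, 0, 0, 0, 0, 0, 0]; [0, 0, 0, 0, 0, 0, 0]; [0, 0, 0, 0, 0, 0, 0]; [0, 0, 0, 0, 0, 0, 0]] (rows listed top to bottom)


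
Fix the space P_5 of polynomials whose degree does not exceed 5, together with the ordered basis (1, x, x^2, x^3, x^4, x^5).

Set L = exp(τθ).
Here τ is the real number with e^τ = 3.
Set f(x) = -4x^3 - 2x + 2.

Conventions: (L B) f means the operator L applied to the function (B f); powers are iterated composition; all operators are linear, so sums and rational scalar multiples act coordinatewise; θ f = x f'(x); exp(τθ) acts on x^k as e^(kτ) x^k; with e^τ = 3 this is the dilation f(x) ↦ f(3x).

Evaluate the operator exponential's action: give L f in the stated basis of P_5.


exp(τθ) x^k = e^(kτ) x^k; with e^τ = 3 this sends x^k to 3^k x^k
x ↦ 3 x
x^3 ↦ 27 x^3
applying this coordinatewise to f: exp(τθ) f = -108x^3 - 6x + 2

g(x) = -108x^3 - 6x + 2
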